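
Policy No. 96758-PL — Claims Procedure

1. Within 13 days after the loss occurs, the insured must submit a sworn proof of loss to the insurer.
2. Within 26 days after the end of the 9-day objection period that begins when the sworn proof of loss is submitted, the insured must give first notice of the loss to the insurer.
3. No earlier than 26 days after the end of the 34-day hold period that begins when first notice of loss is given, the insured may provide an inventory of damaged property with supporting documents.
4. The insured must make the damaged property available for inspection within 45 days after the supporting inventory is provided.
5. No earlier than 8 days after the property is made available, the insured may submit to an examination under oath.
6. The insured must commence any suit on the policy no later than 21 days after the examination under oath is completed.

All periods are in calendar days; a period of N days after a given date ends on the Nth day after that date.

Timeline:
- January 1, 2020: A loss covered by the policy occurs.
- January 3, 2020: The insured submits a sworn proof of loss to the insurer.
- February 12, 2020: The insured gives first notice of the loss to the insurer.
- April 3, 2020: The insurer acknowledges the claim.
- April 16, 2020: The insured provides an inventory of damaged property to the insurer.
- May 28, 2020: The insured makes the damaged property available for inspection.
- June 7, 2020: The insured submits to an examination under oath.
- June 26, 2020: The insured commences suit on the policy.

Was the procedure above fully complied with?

Step 1: 13 days after January 1, 2020 (when the loss occurs) is January 14, 2020; done January 3, 2020 — timely.
Step 2: 26 days after January 12, 2020 (end of the 9-day objection period, which began when the sworn proof of loss is submitted on January 3, 2020) is February 7, 2020; done February 12, 2020 — 5 days late.
Later steps need not be reached.

No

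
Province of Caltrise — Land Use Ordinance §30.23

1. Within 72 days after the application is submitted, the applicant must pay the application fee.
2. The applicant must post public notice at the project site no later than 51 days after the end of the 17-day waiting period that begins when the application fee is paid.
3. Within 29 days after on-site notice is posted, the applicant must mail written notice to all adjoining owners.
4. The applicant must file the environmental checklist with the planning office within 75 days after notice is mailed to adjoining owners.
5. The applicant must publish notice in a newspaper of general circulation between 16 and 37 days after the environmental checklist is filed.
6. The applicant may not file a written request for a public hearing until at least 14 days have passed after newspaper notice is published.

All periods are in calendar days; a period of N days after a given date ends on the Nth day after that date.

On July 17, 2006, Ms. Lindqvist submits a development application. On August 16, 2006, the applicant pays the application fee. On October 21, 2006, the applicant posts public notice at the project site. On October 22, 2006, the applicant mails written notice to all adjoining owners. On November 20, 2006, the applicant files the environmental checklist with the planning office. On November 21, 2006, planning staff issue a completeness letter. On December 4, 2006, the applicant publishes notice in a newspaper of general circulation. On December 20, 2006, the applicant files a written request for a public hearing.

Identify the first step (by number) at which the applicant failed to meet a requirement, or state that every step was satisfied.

Step 5

(1) due by July 17, 2006 + 72 days = September 27, 2006; done August 16, 2006 — timely.
(2) due by September 2, 2006 + 51 days = October 23, 2006; done October 21, 2006 — timely.
(3) due by October 21, 2006 + 29 days = November 19, 2006; October 22, 2006 is within that limit.
(4) due by October 22, 2006 + 75 days = January 5, 2007; completed November 20, 2006, before the deadline.
(5) the permitted window runs from November 20, 2006 + 16 = December 6, 2006 to November 20, 2006 + 37 = December 27, 2006; done December 4, 2006 — 2 days before the window opened.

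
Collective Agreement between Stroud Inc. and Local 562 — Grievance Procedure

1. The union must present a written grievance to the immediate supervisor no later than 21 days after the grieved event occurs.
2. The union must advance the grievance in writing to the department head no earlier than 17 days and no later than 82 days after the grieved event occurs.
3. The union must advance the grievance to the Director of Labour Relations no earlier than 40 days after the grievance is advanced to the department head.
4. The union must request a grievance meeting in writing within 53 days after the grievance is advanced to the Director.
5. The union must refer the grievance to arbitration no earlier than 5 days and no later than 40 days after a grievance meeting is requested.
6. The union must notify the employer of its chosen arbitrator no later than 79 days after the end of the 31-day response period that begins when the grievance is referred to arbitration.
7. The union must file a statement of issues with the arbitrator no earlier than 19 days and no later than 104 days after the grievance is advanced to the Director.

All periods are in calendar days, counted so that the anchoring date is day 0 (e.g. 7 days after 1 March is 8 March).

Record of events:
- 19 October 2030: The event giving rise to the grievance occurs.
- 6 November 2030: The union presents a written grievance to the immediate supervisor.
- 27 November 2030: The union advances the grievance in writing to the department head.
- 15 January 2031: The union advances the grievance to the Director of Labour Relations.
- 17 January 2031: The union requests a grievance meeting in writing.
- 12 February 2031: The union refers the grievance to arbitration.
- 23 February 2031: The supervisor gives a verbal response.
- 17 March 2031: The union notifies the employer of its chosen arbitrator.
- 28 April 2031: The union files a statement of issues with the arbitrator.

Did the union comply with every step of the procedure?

Step 1 — counting 21 days from 19 October 2030 (when the grieved event occurs) gives a deadline of 9 November 2030; done 6 November 2030 — timely.
Step 2 — 17 and 82 days from 19 October 2030 (when the grieved event occurs) are 5 November 2030 and 9 January 2031 respectively; done 27 November 2030, which is between those dates.
Step 3 — must wait 40 days from 27 November 2030 (when the grievance is advanced to the department head), so not before 6 January 2031; 15 January 2031 is on or after that date.
Step 4 — counting 53 days from 15 January 2031 (when the grievance is advanced to the Director) gives a deadline of 9 March 2031; 17 January 2031 is within that limit.
Step 5 — 5 and 40 days from 17 January 2031 (when a grievance meeting is requested) are 22 January 2031 and 26 February 2031 respectively; done 12 February 2031, which is between those dates.
Step 6 — counting 79 days from 15 March 2031 (end of the 31-day response period, which began when the grievance is referred to arbitration on 12 February 2031) gives a deadline of 2 June 2031; 17 March 2031 is within that limit.
Step 7 — 19 and 104 days from 15 January 2031 (when the grievance is advanced to the Director) are 3 February 2031 and 29 April 2031 respectively; 28 April 2031 falls inside that range.

Yes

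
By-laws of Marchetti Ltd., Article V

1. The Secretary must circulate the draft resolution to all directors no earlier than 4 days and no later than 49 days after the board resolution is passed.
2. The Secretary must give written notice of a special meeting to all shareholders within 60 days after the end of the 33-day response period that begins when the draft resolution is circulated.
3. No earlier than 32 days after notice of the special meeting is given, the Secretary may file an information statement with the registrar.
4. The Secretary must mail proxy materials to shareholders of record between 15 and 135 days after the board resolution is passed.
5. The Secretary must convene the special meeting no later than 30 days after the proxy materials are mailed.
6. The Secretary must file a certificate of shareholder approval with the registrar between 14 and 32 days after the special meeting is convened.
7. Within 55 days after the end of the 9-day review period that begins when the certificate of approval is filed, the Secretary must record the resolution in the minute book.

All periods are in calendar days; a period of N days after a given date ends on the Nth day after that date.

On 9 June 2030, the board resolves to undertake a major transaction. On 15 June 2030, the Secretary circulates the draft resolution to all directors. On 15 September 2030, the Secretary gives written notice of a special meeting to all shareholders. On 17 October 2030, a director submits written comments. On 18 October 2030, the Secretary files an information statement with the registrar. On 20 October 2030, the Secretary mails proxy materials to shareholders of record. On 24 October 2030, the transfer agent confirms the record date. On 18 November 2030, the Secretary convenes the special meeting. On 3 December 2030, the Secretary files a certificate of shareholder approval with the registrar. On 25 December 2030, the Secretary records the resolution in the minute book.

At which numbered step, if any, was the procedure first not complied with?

Step 1: the window is 4–49 days after 9 June 2030 (when the board resolution is passed), so 13 June 2030 through 28 July 2030; done 15 June 2030, which is between those dates.
Step 2: 60 days after 18 July 2030 (end of the 33-day response period, which began when the draft resolution is circulated on 15 June 2030) is 16 September 2030; 15 September 2030 is within that limit.
Step 3: the earliest permitted date is 32 days after 15 September 2030 (when notice of the special meeting is given), i.e. 17 October 2030; 18 October 2030 is on or after that date.
Step 4: the window is 15–135 days after 9 June 2030 (when the board resolution is passed), so 24 June 2030 through 22 October 2030; 20 October 2030 falls inside that range.
Step 5: 30 days after 20 October 2030 (when the proxy materials are mailed) is 19 November 2030; 18 November 2030 is within that limit.
Step 6: the window is 14–32 days after 18 November 2030 (when the special meeting is convened), so 2 December 2030 through 20 December 2030; done 3 December 2030 — within the window.
Step 7: 55 days after 12 December 2030 (end of the 9-day review period, which began when the certificate of approval is filed on 3 December 2030) is 5 February 2031; 25 December 2030 is within that limit.

None — every step was satisfied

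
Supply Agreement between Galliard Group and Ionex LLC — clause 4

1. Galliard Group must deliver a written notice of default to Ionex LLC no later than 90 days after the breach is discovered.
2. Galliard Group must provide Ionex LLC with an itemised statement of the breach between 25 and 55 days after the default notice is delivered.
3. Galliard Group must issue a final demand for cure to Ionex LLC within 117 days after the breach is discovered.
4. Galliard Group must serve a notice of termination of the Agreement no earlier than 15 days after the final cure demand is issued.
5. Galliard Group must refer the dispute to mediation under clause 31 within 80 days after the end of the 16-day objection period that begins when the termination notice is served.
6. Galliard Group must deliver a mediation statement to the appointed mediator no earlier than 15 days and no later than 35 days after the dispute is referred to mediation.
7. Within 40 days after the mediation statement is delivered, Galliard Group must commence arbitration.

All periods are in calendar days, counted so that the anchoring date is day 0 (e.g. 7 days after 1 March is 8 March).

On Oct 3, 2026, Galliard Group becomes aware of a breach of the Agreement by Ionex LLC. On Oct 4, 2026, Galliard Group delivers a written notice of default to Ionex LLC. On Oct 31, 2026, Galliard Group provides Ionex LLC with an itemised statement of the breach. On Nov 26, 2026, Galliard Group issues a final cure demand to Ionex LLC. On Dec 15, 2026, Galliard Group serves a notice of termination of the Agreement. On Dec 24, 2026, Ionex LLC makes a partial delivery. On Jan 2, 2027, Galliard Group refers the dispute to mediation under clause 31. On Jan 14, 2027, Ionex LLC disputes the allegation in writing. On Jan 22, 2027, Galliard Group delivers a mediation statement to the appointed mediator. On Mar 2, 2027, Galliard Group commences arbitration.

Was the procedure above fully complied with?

Step 1: 90 days after Oct 3, 2026 (when the breach is discovered) is Jan 1, 2027; done Oct 4, 2026 — timely.
Step 2: the window is 25–55 days after Oct 4, 2026 (when the default notice is delivered), so Oct 29, 2026 through Nov 28, 2026; done Oct 31, 2026 — within the window.
Step 3: 117 days after Oct 3, 2026 (when the breach is discovered) is Jan 28, 2027; completed Nov 26, 2026, before the deadline.
Step 4: the earliest permitted date is 15 days after Nov 26, 2026 (when the final cure demand is issued), i.e. Dec 11, 2026; Dec 15, 2026 is on or after that date.
Step 5: 80 days after Dec 31, 2026 (end of the 16-day objection period, which began when the termination notice is served on Dec 15, 2026) is Mar 21, 2027; completed Jan 2, 2027, before the deadline.
Step 6: the window is 15–35 days after Jan 2, 2027 (when the dispute is referred to mediation), so Jan 17, 2027 through Feb 6, 2027; done Jan 22, 2027, which is between those dates.
Step 7: 40 days after Jan 22, 2027 (when the mediation statement is delivered) is Mar 3, 2027; Mar 2, 2027 is within that limit.

Yes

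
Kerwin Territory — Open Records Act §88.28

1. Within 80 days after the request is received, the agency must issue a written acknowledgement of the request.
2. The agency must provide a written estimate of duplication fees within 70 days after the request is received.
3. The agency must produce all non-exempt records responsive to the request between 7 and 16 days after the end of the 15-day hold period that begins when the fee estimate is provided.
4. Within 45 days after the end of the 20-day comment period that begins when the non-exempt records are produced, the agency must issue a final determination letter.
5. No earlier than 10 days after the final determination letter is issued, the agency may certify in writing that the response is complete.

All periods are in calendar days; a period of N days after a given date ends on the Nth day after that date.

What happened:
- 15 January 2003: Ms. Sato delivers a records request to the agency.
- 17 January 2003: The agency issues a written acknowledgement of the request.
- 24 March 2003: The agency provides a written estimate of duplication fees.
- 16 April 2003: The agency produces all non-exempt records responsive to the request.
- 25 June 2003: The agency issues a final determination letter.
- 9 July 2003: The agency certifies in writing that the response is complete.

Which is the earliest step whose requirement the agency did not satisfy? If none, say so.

Step 1: 80 days after 15 January 2003 (when the request is received) is 5 April 2003; 17 January 2003 is within that limit.
Step 2: 70 days after 15 January 2003 (when the request is received) is 26 March 2003; done 24 March 2003 — timely.
Step 3: the window is 7–16 days after 8 April 2003 (end of the 15-day hold period, which began when the fee estimate is provided on 24 March 2003), so 15 April 2003 through 24 April 2003; 16 April 2003 falls inside that range.
Step 4: 45 days after 6 May 2003 (end of the 20-day comment period, which began when the non-exempt records are produced on 16 April 2003) is 20 June 2003; not done until 25 June 2003, 5 days after the deadline.

Step 4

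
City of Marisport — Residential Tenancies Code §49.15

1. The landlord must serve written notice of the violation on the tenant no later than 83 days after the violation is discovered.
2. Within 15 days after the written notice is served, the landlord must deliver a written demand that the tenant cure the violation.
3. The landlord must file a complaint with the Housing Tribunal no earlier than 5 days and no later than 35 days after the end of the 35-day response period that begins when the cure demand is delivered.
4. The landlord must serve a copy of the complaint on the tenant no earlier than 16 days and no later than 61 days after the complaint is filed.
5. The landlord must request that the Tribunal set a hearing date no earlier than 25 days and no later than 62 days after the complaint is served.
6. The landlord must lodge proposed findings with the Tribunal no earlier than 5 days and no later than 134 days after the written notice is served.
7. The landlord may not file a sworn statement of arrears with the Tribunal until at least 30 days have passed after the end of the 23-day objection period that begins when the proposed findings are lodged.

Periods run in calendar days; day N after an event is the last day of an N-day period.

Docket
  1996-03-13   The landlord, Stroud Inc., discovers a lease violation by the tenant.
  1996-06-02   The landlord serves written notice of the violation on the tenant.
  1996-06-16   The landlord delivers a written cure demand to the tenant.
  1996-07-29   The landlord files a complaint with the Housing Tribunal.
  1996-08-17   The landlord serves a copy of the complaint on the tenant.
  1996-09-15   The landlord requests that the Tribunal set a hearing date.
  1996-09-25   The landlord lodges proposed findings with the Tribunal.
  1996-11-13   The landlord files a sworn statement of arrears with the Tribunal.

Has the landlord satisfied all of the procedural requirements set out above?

No

Step 1 — counting 83 days from 1996-03-13 (when the violation is discovered) gives a deadline of 1996-06-04; completed 1996-06-02, before the deadline.
Step 2 — counting 15 days from 1996-06-02 (when the written notice is served) gives a deadline of 1996-06-17; 1996-06-16 is within that limit.
Step 3 — 5 and 35 days from 1996-07-21 (end of the 35-day response period, which began when the cure demand is delivered on 1996-06-16) are 1996-07-26 and 1996-08-25 respectively; done 1996-07-29 — within the window.
Step 4 — 16 and 61 days from 1996-07-29 (when the complaint is filed) are 1996-08-14 and 1996-09-28 respectively; done 1996-08-17, which is between those dates.
Step 5 — 25 and 62 days from 1996-08-17 (when the complaint is served) are 1996-09-11 and 1996-10-18 respectively; done 1996-09-15 — within the window.
Step 6 — 5 and 134 days from 1996-06-02 (when the written notice is served) are 1996-06-07 and 1996-10-14 respectively; done 1996-09-25 — within the window.
Step 7 — must wait 30 days from 1996-10-18 (end of the 23-day objection period, which began when the proposed findings are lodged on 1996-09-25), so not before 1996-11-17; 1996-11-13 is 4 days before the earliest permitted date.
No need to go further; step 7 was not satisfied.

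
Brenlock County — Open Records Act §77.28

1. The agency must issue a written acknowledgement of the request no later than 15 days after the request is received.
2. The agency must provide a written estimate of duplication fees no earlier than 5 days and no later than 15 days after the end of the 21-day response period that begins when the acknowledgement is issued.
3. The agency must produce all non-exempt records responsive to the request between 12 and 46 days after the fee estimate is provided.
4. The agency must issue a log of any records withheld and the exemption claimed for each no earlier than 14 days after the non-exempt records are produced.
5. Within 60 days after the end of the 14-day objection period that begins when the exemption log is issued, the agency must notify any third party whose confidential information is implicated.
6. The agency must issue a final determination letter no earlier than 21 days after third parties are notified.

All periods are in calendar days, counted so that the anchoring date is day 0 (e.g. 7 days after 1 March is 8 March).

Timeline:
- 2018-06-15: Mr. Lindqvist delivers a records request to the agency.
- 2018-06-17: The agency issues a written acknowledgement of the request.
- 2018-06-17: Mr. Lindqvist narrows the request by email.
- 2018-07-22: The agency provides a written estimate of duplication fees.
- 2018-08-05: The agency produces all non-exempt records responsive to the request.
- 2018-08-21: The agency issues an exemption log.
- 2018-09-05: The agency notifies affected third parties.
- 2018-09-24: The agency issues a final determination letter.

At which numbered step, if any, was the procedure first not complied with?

(1) due by 2018-06-15 + 15 days = 2018-06-30; completed 2018-06-17, before the deadline.
(2) the permitted window runs from 2018-07-08 + 5 = 2018-07-13 to 2018-07-08 + 15 = 2018-07-23; done 2018-07-22, which is between those dates.
(3) the permitted window runs from 2018-07-22 + 12 = 2018-08-03 to 2018-07-22 + 46 = 2018-09-06; 2018-08-05 falls inside that range.
(4) permitted from 2018-08-05 + 14 days = 2018-08-19 onward; done 2018-08-21, after the minimum wait.
(5) due by 2018-09-04 + 60 days = 2018-11-03; 2018-09-05 is within that limit.
(6) permitted from 2018-09-05 + 21 days = 2018-09-26 onward; 2018-09-24 is 2 days before the earliest permitted date.

Step 6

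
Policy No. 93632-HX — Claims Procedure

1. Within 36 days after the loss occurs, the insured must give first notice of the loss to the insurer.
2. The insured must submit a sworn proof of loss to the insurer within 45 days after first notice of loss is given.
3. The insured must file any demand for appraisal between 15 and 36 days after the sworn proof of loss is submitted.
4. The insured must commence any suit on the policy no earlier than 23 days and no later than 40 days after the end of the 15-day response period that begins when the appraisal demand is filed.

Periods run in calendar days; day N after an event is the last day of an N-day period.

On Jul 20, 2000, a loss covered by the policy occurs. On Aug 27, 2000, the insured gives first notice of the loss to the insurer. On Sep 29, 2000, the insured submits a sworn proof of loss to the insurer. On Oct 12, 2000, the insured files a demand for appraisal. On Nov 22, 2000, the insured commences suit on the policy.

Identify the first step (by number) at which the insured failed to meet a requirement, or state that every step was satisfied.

Step 1

Step 1: 36 days after Jul 20, 2000 (when the loss occurs) is Aug 25, 2000; done Aug 27, 2000 — 2 days late.
That is the first point of non-compliance.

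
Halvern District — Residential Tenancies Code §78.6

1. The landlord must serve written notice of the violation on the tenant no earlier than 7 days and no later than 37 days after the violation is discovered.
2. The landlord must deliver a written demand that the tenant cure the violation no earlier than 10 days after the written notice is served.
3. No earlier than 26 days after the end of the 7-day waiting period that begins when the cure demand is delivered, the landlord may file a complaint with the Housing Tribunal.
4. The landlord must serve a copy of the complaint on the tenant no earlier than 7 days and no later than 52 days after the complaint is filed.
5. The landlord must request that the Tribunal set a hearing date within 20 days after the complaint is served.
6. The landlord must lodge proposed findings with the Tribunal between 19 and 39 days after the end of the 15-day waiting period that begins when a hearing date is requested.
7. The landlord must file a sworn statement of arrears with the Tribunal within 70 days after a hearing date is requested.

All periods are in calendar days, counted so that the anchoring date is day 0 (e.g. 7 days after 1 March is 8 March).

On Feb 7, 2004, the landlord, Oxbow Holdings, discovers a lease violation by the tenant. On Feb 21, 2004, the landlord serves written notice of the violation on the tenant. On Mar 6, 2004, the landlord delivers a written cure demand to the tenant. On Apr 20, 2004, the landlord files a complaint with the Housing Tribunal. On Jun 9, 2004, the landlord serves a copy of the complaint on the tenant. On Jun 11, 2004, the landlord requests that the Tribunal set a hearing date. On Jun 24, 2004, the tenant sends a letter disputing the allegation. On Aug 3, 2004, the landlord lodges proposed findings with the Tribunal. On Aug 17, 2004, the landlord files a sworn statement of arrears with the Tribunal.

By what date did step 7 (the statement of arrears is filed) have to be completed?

Aug 20, 2004

Step 7 runs from Jun 11, 2004, when a hearing date is requested. 70 days after Jun 11, 2004 is Aug 20, 2004.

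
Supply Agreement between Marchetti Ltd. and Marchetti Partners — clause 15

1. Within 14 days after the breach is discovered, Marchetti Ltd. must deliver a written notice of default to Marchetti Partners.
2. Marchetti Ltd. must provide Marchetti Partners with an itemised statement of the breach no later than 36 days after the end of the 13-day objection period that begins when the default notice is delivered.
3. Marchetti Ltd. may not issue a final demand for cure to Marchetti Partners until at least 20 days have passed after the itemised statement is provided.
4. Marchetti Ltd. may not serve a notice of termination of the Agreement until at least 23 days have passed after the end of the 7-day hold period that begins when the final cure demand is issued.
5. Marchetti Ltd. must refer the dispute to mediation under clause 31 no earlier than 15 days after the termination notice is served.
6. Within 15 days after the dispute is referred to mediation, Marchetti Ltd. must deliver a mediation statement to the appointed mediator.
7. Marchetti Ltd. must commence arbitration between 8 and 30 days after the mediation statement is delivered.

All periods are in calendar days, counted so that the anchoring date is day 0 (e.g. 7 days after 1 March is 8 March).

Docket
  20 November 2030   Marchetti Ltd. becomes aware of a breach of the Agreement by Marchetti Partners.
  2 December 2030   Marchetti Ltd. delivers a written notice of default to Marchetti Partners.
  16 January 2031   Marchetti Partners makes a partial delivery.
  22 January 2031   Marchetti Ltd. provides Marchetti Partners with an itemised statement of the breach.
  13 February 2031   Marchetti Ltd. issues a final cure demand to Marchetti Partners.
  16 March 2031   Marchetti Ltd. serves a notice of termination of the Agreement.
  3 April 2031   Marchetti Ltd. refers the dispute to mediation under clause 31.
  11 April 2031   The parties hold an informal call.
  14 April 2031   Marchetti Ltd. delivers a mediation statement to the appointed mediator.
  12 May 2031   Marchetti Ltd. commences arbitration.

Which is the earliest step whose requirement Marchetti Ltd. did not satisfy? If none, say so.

Step 2

Step 1: 14 days after 20 November 2030 (when the breach is discovered) is 4 December 2030; 2 December 2030 is within that limit.
Step 2: 36 days after 15 December 2030 (end of the 13-day objection period, which began when the default notice is delivered on 2 December 2030) is 20 January 2031; done 22 January 2031 — 2 days late.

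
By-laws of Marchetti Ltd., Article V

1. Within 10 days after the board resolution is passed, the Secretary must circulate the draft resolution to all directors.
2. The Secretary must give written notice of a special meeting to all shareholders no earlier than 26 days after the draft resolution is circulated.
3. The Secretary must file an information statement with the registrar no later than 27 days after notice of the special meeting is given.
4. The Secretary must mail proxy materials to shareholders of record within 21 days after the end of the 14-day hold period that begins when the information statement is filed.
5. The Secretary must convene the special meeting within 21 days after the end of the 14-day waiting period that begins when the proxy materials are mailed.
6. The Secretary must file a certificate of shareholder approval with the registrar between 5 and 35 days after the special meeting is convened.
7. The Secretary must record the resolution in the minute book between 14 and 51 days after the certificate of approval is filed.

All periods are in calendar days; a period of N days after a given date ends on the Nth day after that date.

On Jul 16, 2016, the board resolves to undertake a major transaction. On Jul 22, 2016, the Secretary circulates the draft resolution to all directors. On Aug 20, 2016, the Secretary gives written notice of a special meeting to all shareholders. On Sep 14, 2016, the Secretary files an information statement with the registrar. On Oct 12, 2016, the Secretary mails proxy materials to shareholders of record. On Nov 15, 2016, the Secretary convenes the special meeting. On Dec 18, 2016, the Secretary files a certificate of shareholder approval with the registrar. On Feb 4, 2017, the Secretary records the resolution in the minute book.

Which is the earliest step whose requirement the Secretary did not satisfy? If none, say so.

Step 1: 10 days after Jul 16, 2016 (when the board resolution is passed) is Jul 26, 2016; completed Jul 22, 2016, before the deadline.
Step 2: the earliest permitted date is 26 days after Jul 22, 2016 (when the draft resolution is circulated), i.e. Aug 17, 2016; Aug 20, 2016 is on or after that date.
Step 3: 27 days after Aug 20, 2016 (when notice of the special meeting is given) is Sep 16, 2016; done Sep 14, 2016 — timely.
Step 4: 21 days after Sep 28, 2016 (end of the 14-day hold period, which began when the information statement is filed on Sep 14, 2016) is Oct 19, 2016; done Oct 12, 2016 — timely.
Step 5: 21 days after Oct 26, 2016 (end of the 14-day waiting period, which began when the proxy materials are mailed on Oct 12, 2016) is Nov 16, 2016; Nov 15, 2016 is within that limit.
Step 6: the window is 5–35 days after Nov 15, 2016 (when the special meeting is convened), so Nov 20, 2016 through Dec 20, 2016; done Dec 18, 2016, which is between those dates.
Step 7: the window is 14–51 days after Dec 18, 2016 (when the certificate of approval is filed), so Jan 1, 2017 through Feb 7, 2017; done Feb 4, 2017, which is between those dates.

None — every step was satisfied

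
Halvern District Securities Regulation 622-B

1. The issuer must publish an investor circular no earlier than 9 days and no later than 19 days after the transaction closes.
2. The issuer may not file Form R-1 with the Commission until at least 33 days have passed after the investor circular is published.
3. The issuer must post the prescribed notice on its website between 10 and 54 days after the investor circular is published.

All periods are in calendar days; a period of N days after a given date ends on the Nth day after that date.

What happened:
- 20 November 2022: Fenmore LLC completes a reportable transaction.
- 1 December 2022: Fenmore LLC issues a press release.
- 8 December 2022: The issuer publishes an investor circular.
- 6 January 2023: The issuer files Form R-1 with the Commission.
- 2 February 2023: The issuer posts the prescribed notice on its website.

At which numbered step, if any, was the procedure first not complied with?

Step 1 — 9 and 19 days from 20 November 2022 (when the transaction closes) are 29 November 2022 and 9 December 2022 respectively; done 8 December 2022, which is between those dates.
Step 2 — must wait 33 days from 8 December 2022 (when the investor circular is published), so not before 10 January 2023; acted on 6 January 2023, 4 days prematurely.

Step 2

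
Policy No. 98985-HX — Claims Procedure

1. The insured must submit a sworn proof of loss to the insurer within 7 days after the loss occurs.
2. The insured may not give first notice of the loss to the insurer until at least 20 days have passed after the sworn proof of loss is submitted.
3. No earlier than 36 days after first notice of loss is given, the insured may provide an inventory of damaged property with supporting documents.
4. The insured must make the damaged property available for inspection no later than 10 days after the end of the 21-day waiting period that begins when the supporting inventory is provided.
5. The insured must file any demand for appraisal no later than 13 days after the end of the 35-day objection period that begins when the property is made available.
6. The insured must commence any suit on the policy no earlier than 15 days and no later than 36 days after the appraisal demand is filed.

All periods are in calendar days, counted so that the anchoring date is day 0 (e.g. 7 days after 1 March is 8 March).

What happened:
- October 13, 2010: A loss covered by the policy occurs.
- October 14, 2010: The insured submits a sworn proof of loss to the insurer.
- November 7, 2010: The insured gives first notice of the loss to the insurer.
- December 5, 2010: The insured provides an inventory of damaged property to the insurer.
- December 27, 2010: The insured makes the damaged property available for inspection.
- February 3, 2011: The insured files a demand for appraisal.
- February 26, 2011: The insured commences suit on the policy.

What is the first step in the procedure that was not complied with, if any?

Step 3

Step 1: 7 days after October 13, 2010 (when the loss occurs) is October 20, 2010; completed October 14, 2010, before the deadline.
Step 2: the earliest permitted date is 20 days after October 14, 2010 (when the sworn proof of loss is submitted), i.e. November 3, 2010; done November 7, 2010 — permitted.
Step 3: the earliest permitted date is 36 days after November 7, 2010 (when first notice of loss is given), i.e. December 13, 2010; done December 5, 2010 — 8 days too early.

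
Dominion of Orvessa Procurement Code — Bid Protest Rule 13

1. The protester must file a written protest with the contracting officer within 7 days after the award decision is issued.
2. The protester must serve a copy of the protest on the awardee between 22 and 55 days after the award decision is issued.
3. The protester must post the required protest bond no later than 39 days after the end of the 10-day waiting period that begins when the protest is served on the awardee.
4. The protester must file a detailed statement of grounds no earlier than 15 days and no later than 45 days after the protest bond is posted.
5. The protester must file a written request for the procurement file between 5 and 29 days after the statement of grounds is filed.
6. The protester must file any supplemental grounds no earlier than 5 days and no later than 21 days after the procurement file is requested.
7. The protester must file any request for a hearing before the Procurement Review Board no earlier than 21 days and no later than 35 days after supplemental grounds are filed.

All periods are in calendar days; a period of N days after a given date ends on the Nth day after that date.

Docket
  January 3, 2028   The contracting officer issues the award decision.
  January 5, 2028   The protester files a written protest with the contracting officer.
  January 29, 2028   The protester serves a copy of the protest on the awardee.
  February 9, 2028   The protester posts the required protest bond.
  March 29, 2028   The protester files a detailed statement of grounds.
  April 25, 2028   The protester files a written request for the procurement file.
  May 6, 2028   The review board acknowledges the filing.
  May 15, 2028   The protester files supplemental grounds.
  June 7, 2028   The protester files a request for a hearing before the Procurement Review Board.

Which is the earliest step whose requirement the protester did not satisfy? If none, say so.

Step 1: 7 days after January 3, 2028 (when the award decision is issued) is January 10, 2028; January 5, 2028 is within that limit.
Step 2: the window is 22–55 days after January 3, 2028 (when the award decision is issued), so January 25, 2028 through February 27, 2028; done January 29, 2028, which is between those dates.
Step 3: 39 days after February 8, 2028 (end of the 10-day waiting period, which began when the protest is served on the awardee on January 29, 2028) is March 18, 2028; completed February 9, 2028, before the deadline.
Step 4: the window is 15–45 days after February 9, 2028 (when the protest bond is posted), so February 24, 2028 through March 25, 2028; done March 29, 2028 — 4 days after the window closed.

Step 4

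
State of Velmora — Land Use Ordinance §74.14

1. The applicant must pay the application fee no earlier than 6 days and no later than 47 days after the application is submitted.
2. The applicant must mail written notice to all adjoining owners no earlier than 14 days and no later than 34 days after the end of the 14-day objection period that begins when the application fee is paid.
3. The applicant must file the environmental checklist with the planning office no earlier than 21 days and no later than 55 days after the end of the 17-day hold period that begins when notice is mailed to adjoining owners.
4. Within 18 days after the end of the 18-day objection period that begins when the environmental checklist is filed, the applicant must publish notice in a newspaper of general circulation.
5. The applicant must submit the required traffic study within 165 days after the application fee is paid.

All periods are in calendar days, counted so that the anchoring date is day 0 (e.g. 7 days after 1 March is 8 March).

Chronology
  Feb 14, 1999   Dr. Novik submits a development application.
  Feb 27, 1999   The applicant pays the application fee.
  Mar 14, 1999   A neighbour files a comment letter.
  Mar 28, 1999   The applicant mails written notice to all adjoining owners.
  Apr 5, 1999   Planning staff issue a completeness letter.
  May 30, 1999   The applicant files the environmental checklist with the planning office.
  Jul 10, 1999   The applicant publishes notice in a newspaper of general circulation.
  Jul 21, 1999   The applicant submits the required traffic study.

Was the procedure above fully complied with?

(1) the permitted window runs from Feb 14, 1999 + 6 = Feb 20, 1999 to Feb 14, 1999 + 47 = Apr 2, 1999; Feb 27, 1999 falls inside that range.
(2) the permitted window runs from Mar 13, 1999 + 14 = Mar 27, 1999 to Mar 13, 1999 + 34 = Apr 16, 1999; Mar 28, 1999 falls inside that range.
(3) the permitted window runs from Apr 14, 1999 + 21 = May 5, 1999 to Apr 14, 1999 + 55 = Jun 8, 1999; May 30, 1999 falls inside that range.
(4) due by Jun 17, 1999 + 18 days = Jul 5, 1999; not done until Jul 10, 1999, 5 days after the deadline.

No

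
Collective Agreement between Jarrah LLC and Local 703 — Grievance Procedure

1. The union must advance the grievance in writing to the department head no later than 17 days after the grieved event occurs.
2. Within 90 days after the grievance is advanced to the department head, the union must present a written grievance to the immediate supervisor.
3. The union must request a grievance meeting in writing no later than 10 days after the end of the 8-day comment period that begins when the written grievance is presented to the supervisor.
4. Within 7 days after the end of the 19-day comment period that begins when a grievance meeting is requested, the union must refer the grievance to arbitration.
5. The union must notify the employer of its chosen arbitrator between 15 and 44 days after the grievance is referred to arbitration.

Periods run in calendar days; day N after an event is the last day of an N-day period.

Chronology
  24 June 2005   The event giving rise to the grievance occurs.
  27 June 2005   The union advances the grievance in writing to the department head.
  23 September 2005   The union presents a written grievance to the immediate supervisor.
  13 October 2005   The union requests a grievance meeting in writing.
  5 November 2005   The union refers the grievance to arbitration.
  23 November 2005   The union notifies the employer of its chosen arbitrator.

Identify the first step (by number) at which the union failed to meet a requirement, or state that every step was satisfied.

Step 1: 17 days after 24 June 2005 (when the grieved event occurs) is 11 July 2005; done 27 June 2005 — timely.
Step 2: 90 days after 27 June 2005 (when the grievance is advanced to the department head) is 25 September 2005; 23 September 2005 is within that limit.
Step 3: 10 days after 1 October 2005 (end of the 8-day comment period, which began when the written grievance is presented to the supervisor on 23 September 2005) is 11 October 2005; done 13 October 2005 — 2 days late.
Later steps need not be reached.

Step 3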